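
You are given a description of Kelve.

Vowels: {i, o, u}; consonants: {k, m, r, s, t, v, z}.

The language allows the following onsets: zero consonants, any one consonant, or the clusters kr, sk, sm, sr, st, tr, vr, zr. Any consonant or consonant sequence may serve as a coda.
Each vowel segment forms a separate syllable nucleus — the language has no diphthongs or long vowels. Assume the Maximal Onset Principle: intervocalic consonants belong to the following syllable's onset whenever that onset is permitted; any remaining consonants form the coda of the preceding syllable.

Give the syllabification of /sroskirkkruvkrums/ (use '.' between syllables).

sro.skirk.kruv.krums

The vowels are o, i, u, u — 4 nuclei, so 4 syllables.
/o…i/ gap (V1→V2): cluster /sk/ — /sk/ is itself a permitted onset, so the whole cluster goes right; preceding coda = ∅.
/i…u/ gap (V2→V3): /rkkr/; trying suffixes from longest down, /kr/ is the first permitted one, so coda /rk/ | onset /kr/.
/u…u/ gap (V3→V4): /vkr/ splits as /v/ + /kr/ (/kr/ is the longest suffix that is a licit onset).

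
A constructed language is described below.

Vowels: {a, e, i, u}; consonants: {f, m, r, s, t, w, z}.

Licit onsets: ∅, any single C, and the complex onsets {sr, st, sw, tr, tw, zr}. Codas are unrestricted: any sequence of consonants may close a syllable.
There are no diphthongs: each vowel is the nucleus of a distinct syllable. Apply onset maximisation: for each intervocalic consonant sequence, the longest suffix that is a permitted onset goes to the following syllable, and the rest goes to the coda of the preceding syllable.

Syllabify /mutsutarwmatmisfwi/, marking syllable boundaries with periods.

Nuclei (vowels): u, u, a, a, i, i → 6 syllables.
Between /u/ (V1) and /u/ (V2): /ts/ splits as /t/ + /s/ (/s/ is the longest suffix that is a licit onset).
Between /u/ (V2) and /a/ (V3): just /t/ — single C goes to the following onset.
Between /a/ (V3) and /a/ (V4): cluster /rwm/ — the longest permitted-onset suffix is /m/; onset = /m/, preceding coda = /rw/.
Between /a/ (V4) and /i/ (V5): /tm/ splits as /t/ + /m/ (/m/ is the longest suffix that is a licit onset).
Between /i/ (V5) and /i/ (V6): cluster /sfw/ — the longest permitted-onset suffix is /w/; onset = /w/, preceding coda = /sf/.

mut.su.tarw.mat.misf.wi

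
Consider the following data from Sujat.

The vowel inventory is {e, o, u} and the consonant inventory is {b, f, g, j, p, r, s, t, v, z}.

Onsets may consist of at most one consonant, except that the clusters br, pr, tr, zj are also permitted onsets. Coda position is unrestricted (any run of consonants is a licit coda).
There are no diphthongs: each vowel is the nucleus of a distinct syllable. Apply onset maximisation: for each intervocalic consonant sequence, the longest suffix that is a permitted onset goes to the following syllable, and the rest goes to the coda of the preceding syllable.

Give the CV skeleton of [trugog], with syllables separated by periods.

CCV.CVC

Vowels present: u, o; each is a nucleus, giving 2 syllables.
V1 /u/ – V2 /o/: /g/ is a single consonant, so it becomes the next onset.
Putting it together: tru.gog.
Mapping each syllable to C/V: /tru/ → CCV, /gog/ → CVC.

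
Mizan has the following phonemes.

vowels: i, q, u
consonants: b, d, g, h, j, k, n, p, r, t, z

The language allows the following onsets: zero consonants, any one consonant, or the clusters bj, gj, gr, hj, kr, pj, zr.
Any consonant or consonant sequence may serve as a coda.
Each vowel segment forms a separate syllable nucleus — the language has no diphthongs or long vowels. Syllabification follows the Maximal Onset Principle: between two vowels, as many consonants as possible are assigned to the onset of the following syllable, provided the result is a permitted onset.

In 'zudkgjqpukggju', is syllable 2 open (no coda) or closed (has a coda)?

open

The vowels are u, q, u, u — 4 nuclei, so 4 syllables.
/u…q/ gap (V1→V2): /dkgj/ splits as /dk/ + /gj/ (/gj/ is the longest suffix that is a licit onset).
/q…u/ gap (V2→V3): /p/ → onset of the next syllable (single consonants are always licit onsets).
/u…u/ gap (V3→V4): cluster /kggj/ — the longest permitted-onset suffix is /gj/; onset = /gj/, preceding coda = /kg/.
Syllabification: zudk.gjq.pukg.gju.
Syllable 2 is /gjq/; it ends in its nucleus with no coda, so it is open.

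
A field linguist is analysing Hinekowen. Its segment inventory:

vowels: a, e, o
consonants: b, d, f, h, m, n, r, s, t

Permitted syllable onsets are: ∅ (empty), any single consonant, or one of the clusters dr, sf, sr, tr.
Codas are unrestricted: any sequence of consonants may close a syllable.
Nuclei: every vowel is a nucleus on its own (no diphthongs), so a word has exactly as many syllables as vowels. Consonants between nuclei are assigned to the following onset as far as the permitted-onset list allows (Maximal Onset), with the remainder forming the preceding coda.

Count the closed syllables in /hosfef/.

Nuclei (vowels): o, e → 2 syllables.
Between /o/ (V1) and /e/ (V2): /sf/ — entire cluster is a permitted onset → onset /sf/, coda ∅.
Putting it together: ho.sfef.
Classifying each syllable: /ho/ (open), /sfef/ (closed).
Closed syllables: 1.

1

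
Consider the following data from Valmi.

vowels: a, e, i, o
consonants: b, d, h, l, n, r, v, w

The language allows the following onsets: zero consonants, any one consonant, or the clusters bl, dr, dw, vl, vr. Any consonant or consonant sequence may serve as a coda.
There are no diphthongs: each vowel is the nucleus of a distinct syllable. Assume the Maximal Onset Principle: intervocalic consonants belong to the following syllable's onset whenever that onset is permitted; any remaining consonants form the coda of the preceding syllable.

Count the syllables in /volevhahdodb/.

4

The vowels are o, e, a, o — 4 nuclei, so 4 syllables.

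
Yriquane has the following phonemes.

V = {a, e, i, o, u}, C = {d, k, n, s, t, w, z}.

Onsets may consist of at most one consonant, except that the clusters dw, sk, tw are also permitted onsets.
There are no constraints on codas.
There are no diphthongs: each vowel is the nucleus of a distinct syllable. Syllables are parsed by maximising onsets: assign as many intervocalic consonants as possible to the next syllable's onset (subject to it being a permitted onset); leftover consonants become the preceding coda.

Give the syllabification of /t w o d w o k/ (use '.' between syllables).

Vowels present: o, o; each is a nucleus, giving 2 syllables.
/o…o/ gap (V1→V2): /dw/ is a licit onset in full, so it all attaches to the next syllable.

two.dwok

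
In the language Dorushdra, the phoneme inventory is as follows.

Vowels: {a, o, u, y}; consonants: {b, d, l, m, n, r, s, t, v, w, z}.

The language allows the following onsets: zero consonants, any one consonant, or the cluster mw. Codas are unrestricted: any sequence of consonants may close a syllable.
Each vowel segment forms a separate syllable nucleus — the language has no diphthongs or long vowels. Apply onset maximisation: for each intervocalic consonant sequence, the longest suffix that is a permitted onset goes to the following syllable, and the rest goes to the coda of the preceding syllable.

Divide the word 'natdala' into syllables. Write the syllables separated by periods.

nat.da.la

The vowels are a, a, a — 3 nuclei, so 3 syllables.
V1 /a/ – V2 /a/: cluster /td/ — the longest permitted-onset suffix is /d/; onset = /d/, preceding coda = /t/.
V2 /a/ – V3 /a/: /l/ → onset of the next syllable (single consonants are always licit onsets).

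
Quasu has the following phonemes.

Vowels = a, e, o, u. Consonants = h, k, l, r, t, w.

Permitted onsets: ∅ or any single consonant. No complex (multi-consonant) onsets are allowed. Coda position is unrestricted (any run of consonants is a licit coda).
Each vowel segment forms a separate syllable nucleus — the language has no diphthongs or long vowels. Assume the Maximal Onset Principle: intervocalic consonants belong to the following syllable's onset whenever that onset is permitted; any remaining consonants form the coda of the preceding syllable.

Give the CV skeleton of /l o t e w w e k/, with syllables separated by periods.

Vowels present: o, e, e; each is a nucleus, giving 3 syllables.
/o…e/ gap (V1→V2): /t/ → onset of the next syllable (single consonants are always licit onsets).
/e…e/ gap (V2→V3): /ww/ — longest licit onset from the right is /w/, leaving /w/ as coda.
Syllabification: lo.tew.wek.
Mapping each syllable to C/V: /lo/ → CV, /tew/ → CVC, /wek/ → CVC.

CV.CVC.CVC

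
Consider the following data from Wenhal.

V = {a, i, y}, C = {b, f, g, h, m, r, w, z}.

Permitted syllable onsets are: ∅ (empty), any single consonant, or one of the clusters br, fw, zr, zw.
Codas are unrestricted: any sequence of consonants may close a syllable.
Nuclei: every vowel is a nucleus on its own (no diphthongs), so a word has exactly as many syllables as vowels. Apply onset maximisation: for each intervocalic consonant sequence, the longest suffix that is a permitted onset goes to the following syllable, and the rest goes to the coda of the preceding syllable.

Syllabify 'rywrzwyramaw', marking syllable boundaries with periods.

rywr.zwy.ra.maw

Vowels present: y, y, a, a; each is a nucleus, giving 4 syllables.
/y…y/ gap (V1→V2): cluster /wrzw/ — the longest permitted-onset suffix is /zw/; onset = /zw/, preceding coda = /wr/.
/y…a/ gap (V2→V3): just /r/ — single C goes to the following onset.
/a…a/ gap (V3→V4): /m/ is a single consonant, so it becomes the next onset.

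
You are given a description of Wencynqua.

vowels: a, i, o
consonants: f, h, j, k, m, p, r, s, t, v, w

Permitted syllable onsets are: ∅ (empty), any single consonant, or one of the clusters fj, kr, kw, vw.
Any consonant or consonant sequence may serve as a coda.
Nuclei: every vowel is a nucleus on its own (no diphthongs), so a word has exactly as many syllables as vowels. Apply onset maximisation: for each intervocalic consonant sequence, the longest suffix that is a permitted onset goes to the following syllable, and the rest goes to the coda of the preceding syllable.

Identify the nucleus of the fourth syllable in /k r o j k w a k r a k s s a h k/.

Vowels present: o, a, a, a; each is a nucleus, giving 4 syllables.
The fourth nucleus (vowel 4 from the left) is /a/.

a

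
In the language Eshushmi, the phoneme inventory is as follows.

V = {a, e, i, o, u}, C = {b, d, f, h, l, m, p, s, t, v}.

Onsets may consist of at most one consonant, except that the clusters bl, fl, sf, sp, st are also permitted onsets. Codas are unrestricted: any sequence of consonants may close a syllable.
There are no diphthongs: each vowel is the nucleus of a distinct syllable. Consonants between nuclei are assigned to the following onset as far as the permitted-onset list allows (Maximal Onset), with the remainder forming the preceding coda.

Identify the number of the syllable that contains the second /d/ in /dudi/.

Vowels present: u, i; each is a nucleus, giving 2 syllables.
Between /u/ (V1) and /i/ (V2): /d/ is a single consonant, so it becomes the next onset.
Putting it together: du.di.
The second /d/ is in the onset of syllable 2 (/di/).

2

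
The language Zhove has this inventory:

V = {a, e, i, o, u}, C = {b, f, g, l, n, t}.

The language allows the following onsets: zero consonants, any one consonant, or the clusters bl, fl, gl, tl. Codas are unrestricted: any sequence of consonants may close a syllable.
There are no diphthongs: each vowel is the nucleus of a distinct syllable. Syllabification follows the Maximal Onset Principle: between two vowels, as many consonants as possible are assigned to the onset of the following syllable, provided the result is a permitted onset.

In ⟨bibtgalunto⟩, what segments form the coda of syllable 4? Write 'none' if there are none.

none

Vowels present: i, a, u, o; each is a nucleus, giving 4 syllables.
Between /i/ (V1) and /a/ (V2): cluster /btg/ — the longest permitted-onset suffix is /g/; onset = /g/, preceding coda = /bt/.
Between /a/ (V2) and /u/ (V3): /l/ is a single consonant, so it becomes the next onset.
Between /u/ (V3) and /o/ (V4): /nt/ splits as /n/ + /t/ (/t/ is the longest suffix that is a licit onset).
Syllabification: bibt.ga.lun.to.
Syllable 4 is /to/: onset /t/, nucleus /o/, coda ∅.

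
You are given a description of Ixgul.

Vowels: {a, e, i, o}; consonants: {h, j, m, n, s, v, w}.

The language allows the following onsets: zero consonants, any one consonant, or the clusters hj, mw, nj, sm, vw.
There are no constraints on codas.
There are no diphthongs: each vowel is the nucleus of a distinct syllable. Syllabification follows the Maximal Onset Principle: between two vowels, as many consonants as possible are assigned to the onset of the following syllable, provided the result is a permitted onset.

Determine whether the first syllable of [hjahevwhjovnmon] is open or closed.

open

Nuclei (vowels): a, e, o, o → 4 syllables.
Between /a/ (V1) and /e/ (V2): just /h/ — single C goes to the following onset.
Between /e/ (V2) and /o/ (V3): /vwhj/; trying suffixes from longest down, /hj/ is the first permitted one, so coda /vw/ | onset /hj/.
Between /o/ (V3) and /o/ (V4): cluster /vnm/ — the longest permitted-onset suffix is /m/; onset = /m/, preceding coda = /vn/.
So the parse is hja.hevw.hjovn.mon.
Syllable 1 is /hja/; it ends in its nucleus with no coda, so it is open.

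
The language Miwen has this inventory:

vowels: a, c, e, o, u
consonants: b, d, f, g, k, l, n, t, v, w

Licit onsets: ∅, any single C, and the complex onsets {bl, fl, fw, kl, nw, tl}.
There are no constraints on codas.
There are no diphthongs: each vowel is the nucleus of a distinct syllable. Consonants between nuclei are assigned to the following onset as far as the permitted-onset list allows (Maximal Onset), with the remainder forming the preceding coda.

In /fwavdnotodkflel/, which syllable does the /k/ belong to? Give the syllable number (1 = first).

3

Vowels present: a, o, o, e; each is a nucleus, giving 4 syllables.
/a…o/ gap (V1→V2): /vdn/ — longest licit onset from the right is /n/, leaving /vd/ as coda.
/o…o/ gap (V2→V3): /t/ → onset of the next syllable (single consonants are always licit onsets).
/o…e/ gap (V3→V4): cluster /dkfl/ — the longest permitted-onset suffix is /fl/; onset = /fl/, preceding coda = /dk/.
Putting it together: fwavd.no.todk.flel.
The /k/ is in the coda of syllable 3 (/todk/).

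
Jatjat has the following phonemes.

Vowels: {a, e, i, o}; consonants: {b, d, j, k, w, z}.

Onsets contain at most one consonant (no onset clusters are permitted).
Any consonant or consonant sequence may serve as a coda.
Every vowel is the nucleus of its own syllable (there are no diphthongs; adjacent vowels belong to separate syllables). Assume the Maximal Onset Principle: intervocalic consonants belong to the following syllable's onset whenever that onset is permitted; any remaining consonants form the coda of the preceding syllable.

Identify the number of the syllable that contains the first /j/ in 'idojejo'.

3

The vowels are i, o, e, o — 4 nuclei, so 4 syllables.
/i…o/ gap (V1→V2): /d/ is a single consonant, so it becomes the next onset.
/o…e/ gap (V2→V3): /j/ is a single consonant, so it becomes the next onset.
/e…o/ gap (V3→V4): /j/ → onset of the next syllable (single consonants are always licit onsets).
Syllabification: i.do.je.jo.
The first /j/ is in the onset of syllable 3 (/je/).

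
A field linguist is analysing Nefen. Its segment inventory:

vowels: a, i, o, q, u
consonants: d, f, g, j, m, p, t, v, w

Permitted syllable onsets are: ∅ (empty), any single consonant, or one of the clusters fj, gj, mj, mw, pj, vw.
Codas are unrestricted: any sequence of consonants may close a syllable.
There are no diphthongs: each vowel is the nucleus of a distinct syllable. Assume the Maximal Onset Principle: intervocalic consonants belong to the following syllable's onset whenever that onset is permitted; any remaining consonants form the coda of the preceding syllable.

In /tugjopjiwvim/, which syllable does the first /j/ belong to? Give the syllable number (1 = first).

The vowels are u, o, i, i — 4 nuclei, so 4 syllables.
Between /u/ (V1) and /o/ (V2): /gj/ is a licit onset in full, so it all attaches to the next syllable.
Between /o/ (V2) and /i/ (V3): cluster /pj/ — /pj/ is itself a permitted onset, so the whole cluster goes right; preceding coda = ∅.
Between /i/ (V3) and /i/ (V4): cluster /wv/ — the longest permitted-onset suffix is /v/; onset = /v/, preceding coda = /w/.
Putting it together: tu.gjo.pjiw.vim.
The first /j/ is in the onset of syllable 2 (/gjo/).

2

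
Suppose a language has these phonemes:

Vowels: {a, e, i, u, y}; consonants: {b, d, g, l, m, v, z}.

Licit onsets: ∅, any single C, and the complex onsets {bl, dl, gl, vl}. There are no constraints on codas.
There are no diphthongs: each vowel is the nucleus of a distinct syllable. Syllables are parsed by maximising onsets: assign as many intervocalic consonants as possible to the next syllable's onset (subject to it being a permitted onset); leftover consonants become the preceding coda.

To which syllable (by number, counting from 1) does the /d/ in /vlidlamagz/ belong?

2

Vowels present: i, a, a; each is a nucleus, giving 3 syllables.
σ1/σ2 boundary: /dl/ is a licit onset in full, so it all attaches to the next syllable.
σ2/σ3 boundary: /m/ is a single consonant, so it becomes the next onset.
Result: vli.dla.magz.
The /d/ is in the onset of syllable 2 (/dla/).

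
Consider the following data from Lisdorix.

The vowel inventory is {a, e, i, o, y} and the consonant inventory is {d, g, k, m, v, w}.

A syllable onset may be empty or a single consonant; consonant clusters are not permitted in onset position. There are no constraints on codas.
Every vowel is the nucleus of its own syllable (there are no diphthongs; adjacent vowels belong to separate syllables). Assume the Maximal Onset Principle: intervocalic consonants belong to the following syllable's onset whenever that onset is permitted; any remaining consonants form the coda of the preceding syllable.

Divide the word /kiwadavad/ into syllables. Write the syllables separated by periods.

ki.wa.da.vad

Vowels present: i, a, a, a; each is a nucleus, giving 4 syllables.
/i…a/ gap (V1→V2): just /w/ — single C goes to the following onset.
/a…a/ gap (V2→V3): /d/ is a single consonant, so it becomes the next onset.
/a…a/ gap (V3→V4): just /v/ — single C goes to the following onset.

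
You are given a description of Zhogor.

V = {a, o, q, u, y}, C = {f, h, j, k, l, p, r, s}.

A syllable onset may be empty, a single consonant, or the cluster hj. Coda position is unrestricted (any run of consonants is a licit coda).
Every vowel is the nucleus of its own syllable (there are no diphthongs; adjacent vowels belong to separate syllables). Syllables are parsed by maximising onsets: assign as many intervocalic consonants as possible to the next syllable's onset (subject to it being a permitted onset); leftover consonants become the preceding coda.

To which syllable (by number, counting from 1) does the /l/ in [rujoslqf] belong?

3

The vowels are u, o, q — 3 nuclei, so 3 syllables.
Between /u/ (V1) and /o/ (V2): /j/ → onset of the next syllable (single consonants are always licit onsets).
Between /o/ (V2) and /q/ (V3): /sl/ — longest licit onset from the right is /l/, leaving /s/ as coda.
So the parse is ru.jos.lqf.
The /l/ is in the onset of syllable 3 (/lqf/).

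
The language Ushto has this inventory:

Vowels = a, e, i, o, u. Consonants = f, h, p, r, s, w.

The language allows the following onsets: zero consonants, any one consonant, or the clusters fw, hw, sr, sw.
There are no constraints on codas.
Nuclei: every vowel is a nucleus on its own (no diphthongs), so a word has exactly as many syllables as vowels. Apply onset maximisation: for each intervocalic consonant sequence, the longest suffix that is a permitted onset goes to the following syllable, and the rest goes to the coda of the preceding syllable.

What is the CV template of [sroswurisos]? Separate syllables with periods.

CCV.CCV.CV.CVC

The vowels are o, u, i, o — 4 nuclei, so 4 syllables.
Between /o/ (V1) and /u/ (V2): cluster /sw/ — /sw/ is itself a permitted onset, so the whole cluster goes right; preceding coda = ∅.
Between /u/ (V2) and /i/ (V3): /r/ is a single consonant, so it becomes the next onset.
Between /i/ (V3) and /o/ (V4): just /s/ — single C goes to the following onset.
So the parse is sro.swu.ri.sos.
Mapping each syllable to C/V: /sro/ → CCV, /swu/ → CCV, /ri/ → CV, /sos/ → CVC.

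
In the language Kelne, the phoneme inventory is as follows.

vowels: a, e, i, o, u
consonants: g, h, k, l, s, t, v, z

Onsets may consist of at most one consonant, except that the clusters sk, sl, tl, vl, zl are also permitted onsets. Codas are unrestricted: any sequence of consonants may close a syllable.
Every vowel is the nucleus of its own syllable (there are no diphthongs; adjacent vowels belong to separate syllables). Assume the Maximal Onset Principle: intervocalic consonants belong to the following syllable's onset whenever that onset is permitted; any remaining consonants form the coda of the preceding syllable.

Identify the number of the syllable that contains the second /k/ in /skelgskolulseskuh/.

Vowels present: e, o, u, e, u; each is a nucleus, giving 5 syllables.
/e…o/ gap (V1→V2): /lgsk/ splits as /lg/ + /sk/ (/sk/ is the longest suffix that is a licit onset).
/o…u/ gap (V2→V3): /l/ is a single consonant, so it becomes the next onset.
/u…e/ gap (V3→V4): /ls/ — longest licit onset from the right is /s/, leaving /l/ as coda.
/e…u/ gap (V4→V5): /sk/ — entire cluster is a permitted onset → onset /sk/, coda ∅.
So the parse is skelg.sko.lul.se.skuh.
The second /k/ is in the onset of syllable 2 (/sko/).

2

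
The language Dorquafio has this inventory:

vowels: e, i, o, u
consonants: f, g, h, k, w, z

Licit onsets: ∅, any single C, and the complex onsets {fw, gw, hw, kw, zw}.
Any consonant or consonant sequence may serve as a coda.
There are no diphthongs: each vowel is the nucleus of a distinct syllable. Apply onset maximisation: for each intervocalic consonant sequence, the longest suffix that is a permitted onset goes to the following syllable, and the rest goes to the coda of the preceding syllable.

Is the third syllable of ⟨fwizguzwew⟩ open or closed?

closed

Nuclei (vowels): i, u, e → 3 syllables.
/i…u/ gap (V1→V2): /zg/; trying suffixes from longest down, /g/ is the first permitted one, so coda /z/ | onset /g/.
/u…e/ gap (V2→V3): /zw/ — entire cluster is a permitted onset → onset /zw/, coda ∅.
So the parse is fwiz.gu.zwew.
Syllable 3 is /zwew/ with coda /w/, so it is closed.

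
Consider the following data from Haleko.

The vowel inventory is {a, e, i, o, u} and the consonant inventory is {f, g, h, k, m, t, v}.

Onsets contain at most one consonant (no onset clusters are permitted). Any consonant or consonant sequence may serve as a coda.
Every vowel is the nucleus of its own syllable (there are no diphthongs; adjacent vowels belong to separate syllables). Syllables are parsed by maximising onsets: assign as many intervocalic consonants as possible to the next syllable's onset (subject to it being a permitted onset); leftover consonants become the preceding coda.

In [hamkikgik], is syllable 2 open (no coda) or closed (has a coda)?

closed

Vowels present: a, i, i; each is a nucleus, giving 3 syllables.
V1 /a/ – V2 /i/: cluster /mk/ — the longest permitted-onset suffix is /k/; onset = /k/, preceding coda = /m/.
V2 /i/ – V3 /i/: /kg/ — longest licit onset from the right is /g/, leaving /k/ as coda.
Result: ham.kik.gik.
Syllable 2 is /kik/ with coda /k/, so it is closed.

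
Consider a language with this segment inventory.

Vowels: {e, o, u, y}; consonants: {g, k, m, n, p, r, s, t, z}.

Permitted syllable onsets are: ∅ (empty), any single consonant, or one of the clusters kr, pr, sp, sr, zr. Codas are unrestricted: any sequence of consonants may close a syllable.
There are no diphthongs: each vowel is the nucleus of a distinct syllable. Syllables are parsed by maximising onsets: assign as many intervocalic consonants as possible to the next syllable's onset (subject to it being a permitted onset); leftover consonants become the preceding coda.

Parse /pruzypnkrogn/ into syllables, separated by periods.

pru.zypn.krogn

The vowels are u, y, o — 3 nuclei, so 3 syllables.
Between /u/ (V1) and /y/ (V2): /z/ is a single consonant, so it becomes the next onset.
Between /y/ (V2) and /o/ (V3): /pnkr/ splits as /pn/ + /kr/ (/kr/ is the longest suffix that is a licit onset).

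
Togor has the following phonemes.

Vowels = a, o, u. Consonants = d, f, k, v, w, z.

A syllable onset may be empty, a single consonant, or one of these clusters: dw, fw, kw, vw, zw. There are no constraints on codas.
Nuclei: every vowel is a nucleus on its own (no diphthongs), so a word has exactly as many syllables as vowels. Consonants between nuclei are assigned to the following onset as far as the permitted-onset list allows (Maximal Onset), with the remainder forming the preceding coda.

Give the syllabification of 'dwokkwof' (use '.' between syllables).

dwok.kwof

The vowels are o, o — 2 nuclei, so 2 syllables.
/o…o/ gap (V1→V2): /kkw/ — longest licit onset from the right is /kw/, leaving /k/ as coda.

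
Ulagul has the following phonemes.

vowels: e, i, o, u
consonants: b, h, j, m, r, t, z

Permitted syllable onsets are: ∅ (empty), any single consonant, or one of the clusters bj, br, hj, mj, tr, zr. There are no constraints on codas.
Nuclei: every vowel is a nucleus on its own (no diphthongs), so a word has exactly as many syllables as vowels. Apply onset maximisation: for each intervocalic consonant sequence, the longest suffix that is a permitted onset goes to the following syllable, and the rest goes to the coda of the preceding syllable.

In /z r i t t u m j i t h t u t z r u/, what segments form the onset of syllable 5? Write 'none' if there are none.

Nuclei (vowels): i, u, i, u, u → 5 syllables.
Between /i/ (V1) and /u/ (V2): /tt/; trying suffixes from longest down, /t/ is the first permitted one, so coda /t/ | onset /t/.
Between /u/ (V2) and /i/ (V3): /mj/ is a licit onset in full, so it all attaches to the next syllable.
Between /i/ (V3) and /u/ (V4): /tht/ — longest licit onset from the right is /t/, leaving /th/ as coda.
Between /u/ (V4) and /u/ (V5): /tzr/ — longest licit onset from the right is /zr/, leaving /t/ as coda.
So the parse is zrit.tu.mjith.tut.zru.
Syllable 5 is /zru/: onset /zr/, nucleus /u/, coda ∅.

zr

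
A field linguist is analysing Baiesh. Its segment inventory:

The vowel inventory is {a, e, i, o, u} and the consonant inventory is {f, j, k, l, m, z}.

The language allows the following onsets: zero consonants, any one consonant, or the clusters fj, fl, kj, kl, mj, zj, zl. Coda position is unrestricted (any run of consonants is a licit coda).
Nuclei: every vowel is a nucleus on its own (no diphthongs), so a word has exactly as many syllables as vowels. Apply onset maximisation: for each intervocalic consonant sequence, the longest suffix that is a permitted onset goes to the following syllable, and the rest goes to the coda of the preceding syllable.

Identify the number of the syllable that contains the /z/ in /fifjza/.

The vowels are i, a — 2 nuclei, so 2 syllables.
/i…a/ gap (V1→V2): cluster /fjz/ — the longest permitted-onset suffix is /z/; onset = /z/, preceding coda = /fj/.
Result: fifj.za.
The /z/ is in the onset of syllable 2 (/za/).

2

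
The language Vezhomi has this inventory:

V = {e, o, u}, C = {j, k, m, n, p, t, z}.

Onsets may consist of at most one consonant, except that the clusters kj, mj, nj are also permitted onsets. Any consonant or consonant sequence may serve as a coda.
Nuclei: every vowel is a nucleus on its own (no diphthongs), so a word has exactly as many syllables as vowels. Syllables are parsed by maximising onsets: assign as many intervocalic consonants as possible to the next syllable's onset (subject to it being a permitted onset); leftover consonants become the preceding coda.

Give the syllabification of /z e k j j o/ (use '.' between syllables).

zekj.jo

The vowels are e, o — 2 nuclei, so 2 syllables.
σ1/σ2 boundary: cluster /kjj/ — the longest permitted-onset suffix is /j/; onset = /j/, preceding coda = /kj/.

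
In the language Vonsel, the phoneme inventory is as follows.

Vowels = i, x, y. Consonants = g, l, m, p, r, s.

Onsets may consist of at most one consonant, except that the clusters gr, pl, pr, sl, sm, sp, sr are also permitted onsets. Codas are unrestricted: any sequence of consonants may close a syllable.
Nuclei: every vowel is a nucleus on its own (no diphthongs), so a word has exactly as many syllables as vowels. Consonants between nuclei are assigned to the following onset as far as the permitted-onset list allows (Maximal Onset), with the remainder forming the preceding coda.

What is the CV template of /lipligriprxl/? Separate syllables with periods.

CV.CCV.CCV.CCVC

The vowels are i, i, i, x — 4 nuclei, so 4 syllables.
σ1/σ2 boundary: /pl/ — entire cluster is a permitted onset → onset /pl/, coda ∅.
σ2/σ3 boundary: /gr/ is a licit onset in full, so it all attaches to the next syllable.
σ3/σ4 boundary: /pr/ — entire cluster is a permitted onset → onset /pr/, coda ∅.
Result: li.pli.gri.prxl.
Mapping each syllable to C/V: /li/ → CV, /pli/ → CCV, /gri/ → CCV, /prxl/ → CCVC.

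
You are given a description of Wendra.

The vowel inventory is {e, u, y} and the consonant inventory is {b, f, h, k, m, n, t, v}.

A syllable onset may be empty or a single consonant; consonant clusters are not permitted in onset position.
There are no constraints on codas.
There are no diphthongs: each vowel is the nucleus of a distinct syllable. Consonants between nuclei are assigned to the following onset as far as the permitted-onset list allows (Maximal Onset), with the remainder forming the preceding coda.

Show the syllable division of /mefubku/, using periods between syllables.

The vowels are e, u, u — 3 nuclei, so 3 syllables.
Between /e/ (V1) and /u/ (V2): /f/ is a single consonant, so it becomes the next onset.
Between /u/ (V2) and /u/ (V3): /bk/ — longest licit onset from the right is /k/, leaving /b/ as coda.

me.fub.ku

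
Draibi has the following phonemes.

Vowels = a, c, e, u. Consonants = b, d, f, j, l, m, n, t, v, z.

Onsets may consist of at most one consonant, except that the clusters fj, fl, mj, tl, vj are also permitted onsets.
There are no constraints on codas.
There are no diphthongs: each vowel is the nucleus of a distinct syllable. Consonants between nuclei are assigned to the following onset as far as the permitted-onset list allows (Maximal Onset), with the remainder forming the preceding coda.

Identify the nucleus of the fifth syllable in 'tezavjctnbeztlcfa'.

The vowels are e, a, c, e, c, a — 6 nuclei, so 6 syllables.
The fifth nucleus (vowel 5 from the left) is /c/.

c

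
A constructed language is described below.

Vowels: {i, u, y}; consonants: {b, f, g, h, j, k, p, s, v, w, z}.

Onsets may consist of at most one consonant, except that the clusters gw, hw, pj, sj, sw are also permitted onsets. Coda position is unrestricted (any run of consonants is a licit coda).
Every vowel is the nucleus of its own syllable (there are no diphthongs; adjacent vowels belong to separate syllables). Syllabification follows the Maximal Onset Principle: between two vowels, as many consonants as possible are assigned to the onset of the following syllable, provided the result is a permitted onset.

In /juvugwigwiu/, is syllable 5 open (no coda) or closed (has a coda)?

open

The vowels are u, u, i, i, u — 5 nuclei, so 5 syllables.
V1 /u/ – V2 /u/: /v/ → onset of the next syllable (single consonants are always licit onsets).
V2 /u/ – V3 /i/: /gw/ — entire cluster is a permitted onset → onset /gw/, coda ∅.
V3 /i/ – V4 /i/: /gw/ is a licit onset in full, so it all attaches to the next syllable.
V4 /i/ – V5 /u/: no consonants, so the boundary falls immediately after /i/.
Putting it together: ju.vu.gwi.gwi.u.
Syllable 5 is /u/; it ends in its nucleus with no coda, so it is open.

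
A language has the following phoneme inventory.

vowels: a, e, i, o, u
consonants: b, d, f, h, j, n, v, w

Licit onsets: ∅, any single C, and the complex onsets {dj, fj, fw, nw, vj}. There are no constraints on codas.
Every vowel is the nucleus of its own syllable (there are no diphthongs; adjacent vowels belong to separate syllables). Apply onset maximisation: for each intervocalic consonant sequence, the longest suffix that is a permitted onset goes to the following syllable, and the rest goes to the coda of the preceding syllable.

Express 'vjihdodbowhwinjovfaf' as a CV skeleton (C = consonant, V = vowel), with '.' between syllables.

Nuclei (vowels): i, o, o, i, o, a → 6 syllables.
σ1/σ2 boundary: /hd/ splits as /h/ + /d/ (/d/ is the longest suffix that is a licit onset).
σ2/σ3 boundary: cluster /db/ — the longest permitted-onset suffix is /b/; onset = /b/, preceding coda = /d/.
σ3/σ4 boundary: /whw/ splits as /wh/ + /w/ (/w/ is the longest suffix that is a licit onset).
σ4/σ5 boundary: /nj/ splits as /n/ + /j/ (/j/ is the longest suffix that is a licit onset).
σ5/σ6 boundary: /vf/; trying suffixes from longest down, /f/ is the first permitted one, so coda /v/ | onset /f/.
Syllabification: vjih.dod.bowh.win.jov.faf.
Mapping each syllable to C/V: /vjih/ → CCVC, /dod/ → CVC, /bowh/ → CVCC, /win/ → CVC, /jov/ → CVC, /faf/ → CVC.

CCVC.CVC.CVCC.CVC.CVC.CVC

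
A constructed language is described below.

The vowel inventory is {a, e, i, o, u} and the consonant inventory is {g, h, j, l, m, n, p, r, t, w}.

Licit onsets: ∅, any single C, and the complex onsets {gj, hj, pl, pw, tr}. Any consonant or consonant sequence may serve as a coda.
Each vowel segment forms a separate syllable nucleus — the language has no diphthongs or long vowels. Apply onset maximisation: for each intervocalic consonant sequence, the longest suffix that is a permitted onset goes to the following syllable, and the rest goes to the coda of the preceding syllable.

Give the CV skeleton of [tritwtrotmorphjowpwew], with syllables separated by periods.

The vowels are i, o, o, o, e — 5 nuclei, so 5 syllables.
σ1/σ2 boundary: cluster /twtr/ — the longest permitted-onset suffix is /tr/; onset = /tr/, preceding coda = /tw/.
σ2/σ3 boundary: /tm/; trying suffixes from longest down, /m/ is the first permitted one, so coda /t/ | onset /m/.
σ3/σ4 boundary: /rphj/ — longest licit onset from the right is /hj/, leaving /rp/ as coda.
σ4/σ5 boundary: /wpw/ splits as /w/ + /pw/ (/pw/ is the longest suffix that is a licit onset).
Result: tritw.trot.morp.hjow.pwew.
Mapping each syllable to C/V: /tritw/ → CCVCC, /trot/ → CCVC, /morp/ → CVCC, /hjow/ → CCVC, /pwew/ → CCVC.

CCVCC.CCVC.CVCC.CCVC.CCVC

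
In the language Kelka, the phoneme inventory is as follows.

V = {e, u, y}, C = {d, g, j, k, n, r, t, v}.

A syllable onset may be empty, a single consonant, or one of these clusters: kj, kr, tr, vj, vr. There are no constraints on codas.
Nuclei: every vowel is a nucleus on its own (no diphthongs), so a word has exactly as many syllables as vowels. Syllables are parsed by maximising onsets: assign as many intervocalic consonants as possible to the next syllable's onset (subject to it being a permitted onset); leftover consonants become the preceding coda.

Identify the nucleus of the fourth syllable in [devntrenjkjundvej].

e

Nuclei (vowels): e, e, u, e → 4 syllables.
The fourth nucleus (vowel 4 from the left) is /e/.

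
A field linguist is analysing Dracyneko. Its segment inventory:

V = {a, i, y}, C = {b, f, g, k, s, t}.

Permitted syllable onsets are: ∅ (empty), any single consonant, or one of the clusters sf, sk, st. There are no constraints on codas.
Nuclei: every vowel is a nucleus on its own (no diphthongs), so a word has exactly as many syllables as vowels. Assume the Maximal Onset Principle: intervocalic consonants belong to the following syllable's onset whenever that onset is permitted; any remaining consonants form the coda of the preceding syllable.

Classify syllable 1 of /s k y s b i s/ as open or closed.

Nuclei (vowels): y, i → 2 syllables.
/y…i/ gap (V1→V2): /sb/; trying suffixes from longest down, /b/ is the first permitted one, so coda /s/ | onset /b/.
Putting it together: skys.bis.
Syllable 1 is /skys/ with coda /s/, so it is closed.

closed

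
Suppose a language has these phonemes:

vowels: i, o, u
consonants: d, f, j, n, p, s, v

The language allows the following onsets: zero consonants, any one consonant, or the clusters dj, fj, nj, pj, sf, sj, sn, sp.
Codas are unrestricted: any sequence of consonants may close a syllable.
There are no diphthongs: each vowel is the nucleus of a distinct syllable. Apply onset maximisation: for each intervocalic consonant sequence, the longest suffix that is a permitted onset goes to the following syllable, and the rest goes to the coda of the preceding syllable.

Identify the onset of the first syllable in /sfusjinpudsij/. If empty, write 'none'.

Nuclei (vowels): u, i, u, i → 4 syllables.
/u…i/ gap (V1→V2): /sj/ — entire cluster is a permitted onset → onset /sj/, coda ∅.
/i…u/ gap (V2→V3): /np/; trying suffixes from longest down, /p/ is the first permitted one, so coda /n/ | onset /p/.
/u…i/ gap (V3→V4): /ds/ — longest licit onset from the right is /s/, leaving /d/ as coda.
Putting it together: sfu.sjin.pud.sij.
Syllable 1 is /sfu/: onset /sf/, nucleus /u/, coda ∅.

sf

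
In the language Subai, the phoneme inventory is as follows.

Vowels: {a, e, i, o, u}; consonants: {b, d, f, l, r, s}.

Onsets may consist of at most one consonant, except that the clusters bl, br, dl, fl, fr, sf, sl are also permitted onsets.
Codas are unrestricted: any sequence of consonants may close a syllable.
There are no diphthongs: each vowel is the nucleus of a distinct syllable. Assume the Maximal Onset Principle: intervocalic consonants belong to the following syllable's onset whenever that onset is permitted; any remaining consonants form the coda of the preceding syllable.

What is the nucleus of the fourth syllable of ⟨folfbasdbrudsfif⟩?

Nuclei (vowels): o, a, u, i → 4 syllables.
The fourth nucleus (vowel 4 from the left) is /i/.

i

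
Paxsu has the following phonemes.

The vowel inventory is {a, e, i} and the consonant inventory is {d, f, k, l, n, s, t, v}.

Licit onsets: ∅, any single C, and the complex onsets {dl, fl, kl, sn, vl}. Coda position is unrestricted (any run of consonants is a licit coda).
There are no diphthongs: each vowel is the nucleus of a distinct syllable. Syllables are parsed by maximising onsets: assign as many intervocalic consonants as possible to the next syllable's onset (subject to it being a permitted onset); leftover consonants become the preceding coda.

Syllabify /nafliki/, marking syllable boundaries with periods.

na.fli.ki

Nuclei (vowels): a, i, i → 3 syllables.
/a…i/ gap (V1→V2): /fl/ — entire cluster is a permitted onset → onset /fl/, coda ∅.
/i…i/ gap (V2→V3): /k/ → onset of the next syllable (single consonants are always licit onsets).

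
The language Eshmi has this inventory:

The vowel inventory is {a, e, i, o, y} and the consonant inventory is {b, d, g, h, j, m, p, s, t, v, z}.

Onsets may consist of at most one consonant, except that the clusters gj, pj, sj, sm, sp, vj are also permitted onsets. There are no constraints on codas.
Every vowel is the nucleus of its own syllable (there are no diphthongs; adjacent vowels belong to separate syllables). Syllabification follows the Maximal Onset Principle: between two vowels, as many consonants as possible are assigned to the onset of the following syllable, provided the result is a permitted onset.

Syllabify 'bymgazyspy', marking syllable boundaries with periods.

bym.ga.zy.spy

The vowels are y, a, y, y — 4 nuclei, so 4 syllables.
Between /y/ (V1) and /a/ (V2): cluster /mg/ — the longest permitted-onset suffix is /g/; onset = /g/, preceding coda = /m/.
Between /a/ (V2) and /y/ (V3): just /z/ — single C goes to the following onset.
Between /y/ (V3) and /y/ (V4): cluster /sp/ — /sp/ is itself a permitted onset, so the whole cluster goes right; preceding coda = ∅.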